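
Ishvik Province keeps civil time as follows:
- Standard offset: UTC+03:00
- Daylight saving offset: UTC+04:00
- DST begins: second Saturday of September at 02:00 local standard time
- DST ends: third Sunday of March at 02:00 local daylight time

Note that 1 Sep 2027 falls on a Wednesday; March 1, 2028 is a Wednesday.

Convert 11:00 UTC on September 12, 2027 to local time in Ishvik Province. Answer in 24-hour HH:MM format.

15:00

1 September 2027 is a Wednesday, so the first Saturday is September 4 and the second is September 11.
1 March 2028 is a Wednesday, so the first Sunday is March 5 and the third is March 19.
At the standard offset (UTC+03:00), 11:00 UTC + 3h = 14:00 Ishvik Province standard time.
The standard-time date in Ishvik Province, September 12, 2027, lies within the daylight-saving period (11 September 2027 – 19 March 2028), so Ishvik Province is on daylight time, UTC+04:00.
11:00 UTC + 4h = 15:00 local.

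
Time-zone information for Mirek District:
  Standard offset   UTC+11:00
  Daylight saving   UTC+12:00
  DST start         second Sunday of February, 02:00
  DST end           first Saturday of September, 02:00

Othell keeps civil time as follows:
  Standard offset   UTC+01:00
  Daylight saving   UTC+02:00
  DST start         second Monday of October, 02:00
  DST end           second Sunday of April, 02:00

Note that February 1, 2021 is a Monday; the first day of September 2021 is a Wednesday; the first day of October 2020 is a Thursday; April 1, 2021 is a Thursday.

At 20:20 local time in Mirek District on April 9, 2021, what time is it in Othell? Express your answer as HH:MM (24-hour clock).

1 February 2021 is a Monday, so the first Sunday is February 7 and the second is February 14.
1 September 2021 is a Wednesday, so the first Saturday is September 4.
April 9, 2021 lies within the daylight-saving period (14 February – 4 September), so Mirek District is on daylight time, UTC+12:00.
20:20 Mirek District − 12h = 08:20 UTC.
1 October 2020 is a Thursday, so the first Monday is October 5 and the second is October 12.
1 April 2021 is a Thursday, so the first Sunday is April 4 and the second is April 11.
At the standard offset (UTC+01:00), 08:20 UTC + 1h = 09:20 Othell standard time.
Daylight saving runs 12 October 2020 – 11 April 2021; the standard-time date in Othell, April 9, 2021, is inside that window, so Othell is at UTC+02:00.
08:20 UTC + 2h = 10:20 Othell.

10:20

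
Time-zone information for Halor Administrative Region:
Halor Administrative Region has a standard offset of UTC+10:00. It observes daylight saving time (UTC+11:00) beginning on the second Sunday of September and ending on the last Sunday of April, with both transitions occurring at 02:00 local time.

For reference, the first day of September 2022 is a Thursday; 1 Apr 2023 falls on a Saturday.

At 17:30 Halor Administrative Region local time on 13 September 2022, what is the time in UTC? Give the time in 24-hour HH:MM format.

06:30

1 September 2022 is a Thursday, so the first Sunday is September 4 and the second is September 11.
1 April 2023 is a Saturday, so Sundays fall on 2, 9, 16, 23, 30; the last is April 30.
Daylight saving runs 11 September 2022 – 30 April 2023; 13 September 2022 is inside that window, so Halor Administrative Region is at UTC+11:00.
17:30 local − 11h = 06:30 UTC.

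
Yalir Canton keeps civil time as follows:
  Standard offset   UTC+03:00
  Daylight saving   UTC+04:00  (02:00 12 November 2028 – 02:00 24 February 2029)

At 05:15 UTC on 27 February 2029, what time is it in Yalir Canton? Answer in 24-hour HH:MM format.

At the standard offset (UTC+03:00), 05:15 UTC + 3h = 08:15 Yalir Canton standard time.
The standard-time date in Yalir Canton, 27 February 2029, is outside the daylight-saving period (12 November 2028 – 24 February 2029), so Yalir Canton is on standard time, UTC+03:00.
05:15 UTC + 3h = 08:15 local.

08:15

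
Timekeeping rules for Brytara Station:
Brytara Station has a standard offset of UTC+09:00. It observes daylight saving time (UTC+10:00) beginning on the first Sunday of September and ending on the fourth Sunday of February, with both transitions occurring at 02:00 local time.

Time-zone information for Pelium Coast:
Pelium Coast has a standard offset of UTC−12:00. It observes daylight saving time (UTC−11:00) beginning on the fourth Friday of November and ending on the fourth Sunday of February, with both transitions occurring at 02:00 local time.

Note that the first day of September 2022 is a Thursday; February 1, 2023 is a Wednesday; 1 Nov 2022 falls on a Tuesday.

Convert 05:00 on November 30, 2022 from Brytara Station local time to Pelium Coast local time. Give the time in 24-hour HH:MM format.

08:00

1 September 2022 is a Thursday, so the first Sunday is September 4.
1 February 2023 is a Wednesday, so the first Sunday is February 5 and the fourth is February 26.
November 30, 2022 lies within the daylight-saving period (4 September 2022 – 26 February 2023), so Brytara Station is on daylight time, UTC+10:00.
05:00 Brytara Station − 10h = 19:00 UTC (rolling into the previous day, 29 November 2022).
1 November 2022 is a Tuesday, so the first Friday is November 4 and the fourth is November 25.
1 February 2023 is a Wednesday, so the first Sunday is February 5 and the fourth is February 26.
At the standard offset (UTC−12:00), 19:00 UTC − 12h = 07:00 Pelium Coast standard time.
Daylight saving runs 25 November 2022 – 26 February 2023; the standard-time date in Pelium Coast, November 29, 2022, is inside that window, so Pelium Coast is at UTC−11:00.
19:00 UTC − 11h = 08:00 Pelium Coast.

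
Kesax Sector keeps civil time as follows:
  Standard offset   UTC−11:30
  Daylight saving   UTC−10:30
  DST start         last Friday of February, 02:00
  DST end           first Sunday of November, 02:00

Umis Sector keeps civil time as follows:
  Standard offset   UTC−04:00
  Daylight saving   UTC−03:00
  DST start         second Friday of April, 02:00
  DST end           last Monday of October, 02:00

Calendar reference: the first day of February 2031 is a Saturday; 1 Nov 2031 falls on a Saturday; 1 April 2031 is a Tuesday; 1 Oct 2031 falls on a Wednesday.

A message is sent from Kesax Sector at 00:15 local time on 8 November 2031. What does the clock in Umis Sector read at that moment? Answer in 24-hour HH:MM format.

1 February 2031 is a Saturday, so Fridays fall on 7, 14, 21, 28; the last is February 28.
1 November 2031 is a Saturday, so the first Sunday is November 2.
8 November 2031 does not fall between 28 February and 2 November, so daylight saving is not in effect and Kesax Sector is at UTC−11:30.
00:15 Kesax Sector + 11h30m = 11:45 UTC.
1 April 2031 is a Tuesday, so the first Friday is April 4 and the second is April 11.
1 October 2031 is a Wednesday, so Mondays fall on 6, 13, 20, 27; the last is October 27.
At the standard offset (UTC−04:00), 11:45 UTC − 4h = 07:45 Umis Sector standard time.
The standard-time date in Umis Sector, 8 November 2031, is outside the daylight-saving period (11 April – 27 October), so Umis Sector is on standard time, UTC−04:00.
11:45 UTC − 4h = 07:45 Umis Sector.

07:45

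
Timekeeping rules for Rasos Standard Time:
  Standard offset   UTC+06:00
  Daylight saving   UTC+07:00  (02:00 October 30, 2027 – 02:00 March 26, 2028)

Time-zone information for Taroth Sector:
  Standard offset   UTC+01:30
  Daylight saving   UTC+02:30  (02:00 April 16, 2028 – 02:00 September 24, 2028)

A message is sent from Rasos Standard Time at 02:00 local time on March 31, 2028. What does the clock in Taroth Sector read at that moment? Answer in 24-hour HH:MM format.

21:30

March 31, 2028 is outside the daylight-saving period (30 October 2027 – 26 March 2028), so Rasos Standard Time is on standard time, UTC+06:00.
02:00 Rasos Standard Time − 6h = 20:00 UTC (rolling into the previous day, 30 March 2028).
At the standard offset (UTC+01:30), 20:00 UTC + 1h30m = 21:30 Taroth Sector standard time.
The standard-time date in Taroth Sector, March 30, 2028, is outside the daylight-saving period (16 April – 24 September), so Taroth Sector is on standard time, UTC+01:30.
20:00 UTC + 1h30m = 21:30 Taroth Sector.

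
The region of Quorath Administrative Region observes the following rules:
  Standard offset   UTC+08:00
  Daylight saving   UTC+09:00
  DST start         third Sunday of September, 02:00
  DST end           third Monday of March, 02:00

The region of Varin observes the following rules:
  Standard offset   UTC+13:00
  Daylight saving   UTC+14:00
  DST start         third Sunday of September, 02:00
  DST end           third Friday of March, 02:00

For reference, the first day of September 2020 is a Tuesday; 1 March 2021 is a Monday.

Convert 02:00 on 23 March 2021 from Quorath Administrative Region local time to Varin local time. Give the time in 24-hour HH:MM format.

07:00

1 September 2020 is a Tuesday, so the first Sunday is September 6 and the third is September 20.
1 March 2021 is a Monday, so the first Monday is March 1 and the third is March 15.
23 March 2021 does not fall between 20 September 2020 and 15 March 2021, so daylight saving is not in effect and Quorath Administrative Region is at UTC+08:00.
02:00 Quorath Administrative Region − 8h = 18:00 UTC (rolling into the previous day, 22 March 2021).
1 September 2020 is a Tuesday, so the first Sunday is September 6 and the third is September 20.
1 March 2021 is a Monday, so the first Friday is March 5 and the third is March 19.
At the standard offset (UTC+13:00), 18:00 UTC + 13h = 07:00 Varin standard time (rolling into the next day, 23 March 2021).
The standard-time date in Varin, 23 March 2021, does not fall between 20 September 2020 and 19 March 2021, so daylight saving is not in effect and Varin is at UTC+13:00.
18:00 UTC + 13h = 07:00 Varin (rolling into the next day, 23 March 2021).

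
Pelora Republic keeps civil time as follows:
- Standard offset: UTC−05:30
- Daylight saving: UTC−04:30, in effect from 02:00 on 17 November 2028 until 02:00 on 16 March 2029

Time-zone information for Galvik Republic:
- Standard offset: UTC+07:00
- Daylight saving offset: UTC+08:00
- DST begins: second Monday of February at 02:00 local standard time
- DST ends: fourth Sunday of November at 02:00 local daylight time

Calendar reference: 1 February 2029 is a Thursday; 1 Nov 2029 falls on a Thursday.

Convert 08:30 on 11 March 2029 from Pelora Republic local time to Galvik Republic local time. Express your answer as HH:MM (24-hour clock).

11 March 2029 lies within the daylight-saving period (17 November 2028 – 16 March 2029), so Pelora Republic is on daylight time, UTC−04:30.
08:30 Pelora Republic + 4h30m = 13:00 UTC.
1 February 2029 is a Thursday, so the first Monday is February 5 and the second is February 12.
1 November 2029 is a Thursday, so the first Sunday is November 4 and the fourth is November 25.
At the standard offset (UTC+07:00), 13:00 UTC + 7h = 20:00 Galvik Republic standard time.
Daylight saving runs 12 February – 25 November; the standard-time date in Galvik Republic, 11 March 2029, is inside that window, so Galvik Republic is at UTC+08:00.
13:00 UTC + 8h = 21:00 Galvik Republic.

21:00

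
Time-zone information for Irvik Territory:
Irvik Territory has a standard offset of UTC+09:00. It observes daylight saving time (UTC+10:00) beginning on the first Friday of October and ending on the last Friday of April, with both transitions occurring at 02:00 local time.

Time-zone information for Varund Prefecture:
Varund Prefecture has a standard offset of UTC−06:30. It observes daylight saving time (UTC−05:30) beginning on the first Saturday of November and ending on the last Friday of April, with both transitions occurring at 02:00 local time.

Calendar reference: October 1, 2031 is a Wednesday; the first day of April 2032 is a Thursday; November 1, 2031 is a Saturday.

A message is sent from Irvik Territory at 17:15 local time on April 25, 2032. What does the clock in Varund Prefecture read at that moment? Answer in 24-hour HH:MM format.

1 October 2031 is a Wednesday, so the first Friday is October 3.
1 April 2032 is a Thursday, so Fridays fall on 2, 9, 16, 23, 30; the last is April 30.
Daylight saving runs 3 October 2031 – 30 April 2032; April 25, 2032 is inside that window, so Irvik Territory is at UTC+10:00.
17:15 Irvik Territory − 10h = 07:15 UTC.
1 November 2031 is a Saturday, so the first Saturday is November 1.
1 April 2032 is a Thursday, so Fridays fall on 2, 9, 16, 23, 30; the last is April 30.
At the standard offset (UTC−06:30), 07:15 UTC − 6h30m = 00:45 Varund Prefecture standard time.
The standard-time date in Varund Prefecture, April 25, 2032, falls between 1 November 2031 and 30 April 2032, so daylight saving is in effect and Varund Prefecture is at UTC−05:30.
07:15 UTC − 5h30m = 01:45 Varund Prefecture.

01:45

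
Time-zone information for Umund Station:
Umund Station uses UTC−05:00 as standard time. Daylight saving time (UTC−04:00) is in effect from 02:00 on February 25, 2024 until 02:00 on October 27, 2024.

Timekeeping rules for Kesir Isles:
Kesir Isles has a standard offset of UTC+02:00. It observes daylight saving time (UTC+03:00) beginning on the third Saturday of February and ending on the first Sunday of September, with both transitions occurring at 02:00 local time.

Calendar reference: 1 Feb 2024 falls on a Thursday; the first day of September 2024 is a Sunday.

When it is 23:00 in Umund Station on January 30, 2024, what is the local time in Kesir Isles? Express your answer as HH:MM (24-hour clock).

Daylight saving runs 25 February – 27 October; January 30, 2024 is outside that window, so Umund Station is on standard time at UTC−05:00.
23:00 Umund Station + 5h = 04:00 UTC (rolling into the next day, 31 January 2024).
1 February 2024 is a Thursday, so the first Saturday is February 3 and the third is February 17.
1 September 2024 is a Sunday, so the first Sunday is September 1.
At the standard offset (UTC+02:00), 04:00 UTC + 2h = 06:00 Kesir Isles standard time.
The standard-time date in Kesir Isles, January 31, 2024, is outside the daylight-saving period (17 February – 1 September), so Kesir Isles is on standard time, UTC+02:00.
04:00 UTC + 2h = 06:00 Kesir Isles.

06:00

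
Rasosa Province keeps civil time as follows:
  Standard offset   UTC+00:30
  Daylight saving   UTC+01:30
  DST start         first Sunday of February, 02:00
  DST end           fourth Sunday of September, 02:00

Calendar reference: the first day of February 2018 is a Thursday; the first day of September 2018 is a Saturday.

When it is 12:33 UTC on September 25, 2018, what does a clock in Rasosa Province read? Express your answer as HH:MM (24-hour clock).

13:03

1 February 2018 is a Thursday, so the first Sunday is February 4.
1 September 2018 is a Saturday, so the first Sunday is September 2 and the fourth is September 23.
At the standard offset (UTC+00:30), 12:33 UTC + 0h30m = 13:03 Rasosa Province standard time.
The standard-time date in Rasosa Province, September 25, 2018, does not fall between 4 February and 23 September, so daylight saving is not in effect and Rasosa Province is at UTC+00:30.
12:33 UTC + 0h30m = 13:03 local.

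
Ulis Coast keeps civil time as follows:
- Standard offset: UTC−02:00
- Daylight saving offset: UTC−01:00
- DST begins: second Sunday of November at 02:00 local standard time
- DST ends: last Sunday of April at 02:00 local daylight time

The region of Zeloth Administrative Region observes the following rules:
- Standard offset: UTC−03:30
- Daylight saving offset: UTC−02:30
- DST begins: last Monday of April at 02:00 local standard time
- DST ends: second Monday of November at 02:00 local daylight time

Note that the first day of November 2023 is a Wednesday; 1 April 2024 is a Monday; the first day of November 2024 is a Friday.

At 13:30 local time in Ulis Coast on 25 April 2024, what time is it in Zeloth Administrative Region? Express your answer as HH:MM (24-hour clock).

1 November 2023 is a Wednesday, so the first Sunday is November 5 and the second is November 12.
1 April 2024 is a Monday, so Sundays fall on 7, 14, 21, 28; the last is April 28.
Daylight saving runs 12 November 2023 – 28 April 2024; 25 April 2024 is inside that window, so Ulis Coast is at UTC−01:00.
13:30 Ulis Coast + 1h = 14:30 UTC.
1 April 2024 is a Monday, so Mondays fall on 1, 8, 15, 22, 29; the last is April 29.
1 November 2024 is a Friday, so the first Monday is November 4 and the second is November 11.
At the standard offset (UTC−03:30), 14:30 UTC − 3h30m = 11:00 Zeloth Administrative Region standard time.
Daylight saving runs 29 April – 11 November; the standard-time date in Zeloth Administrative Region, 25 April 2024, is outside that window, so Zeloth Administrative Region is on standard time at UTC−03:30.
14:30 UTC − 3h30m = 11:00 Zeloth Administrative Region.

11:00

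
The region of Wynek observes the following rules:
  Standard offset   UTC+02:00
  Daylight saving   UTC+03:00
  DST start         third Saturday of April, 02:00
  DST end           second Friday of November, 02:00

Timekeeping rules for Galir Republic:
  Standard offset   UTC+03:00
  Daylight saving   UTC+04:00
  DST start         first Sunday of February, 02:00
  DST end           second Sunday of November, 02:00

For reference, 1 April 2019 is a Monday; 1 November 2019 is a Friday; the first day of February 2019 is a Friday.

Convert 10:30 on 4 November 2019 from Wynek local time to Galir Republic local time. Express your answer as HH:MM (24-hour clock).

1 April 2019 is a Monday, so the first Saturday is April 6 and the third is April 20.
1 November 2019 is a Friday, so the first Friday is November 1 and the second is November 8.
4 November 2019 falls between 20 April and 8 November, so daylight saving is in effect and Wynek is at UTC+03:00.
10:30 Wynek − 3h = 07:30 UTC.
1 February 2019 is a Friday, so the first Sunday is February 3.
1 November 2019 is a Friday, so the first Sunday is November 3 and the second is November 10.
At the standard offset (UTC+03:00), 07:30 UTC + 3h = 10:30 Galir Republic standard time.
The standard-time date in Galir Republic, 4 November 2019, falls between 3 February and 10 November, so daylight saving is in effect and Galir Republic is at UTC+04:00.
07:30 UTC + 4h = 11:30 Galir Republic.

11:30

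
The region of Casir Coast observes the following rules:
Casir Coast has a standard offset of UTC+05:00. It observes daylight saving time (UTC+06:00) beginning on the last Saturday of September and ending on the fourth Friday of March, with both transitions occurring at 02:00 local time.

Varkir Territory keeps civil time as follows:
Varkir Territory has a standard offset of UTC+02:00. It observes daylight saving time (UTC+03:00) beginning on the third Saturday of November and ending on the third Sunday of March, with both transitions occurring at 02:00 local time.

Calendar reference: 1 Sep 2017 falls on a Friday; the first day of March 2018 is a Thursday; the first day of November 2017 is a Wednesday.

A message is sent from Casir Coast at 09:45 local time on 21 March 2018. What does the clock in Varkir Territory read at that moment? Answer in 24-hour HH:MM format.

05:45

1 September 2017 is a Friday, so Saturdays fall on 2, 9, 16, 23, 30; the last is September 30.
1 March 2018 is a Thursday, so the first Friday is March 2 and the fourth is March 23.
21 March 2018 falls between 30 September 2017 and 23 March 2018, so daylight saving is in effect and Casir Coast is at UTC+06:00.
09:45 Casir Coast − 6h = 03:45 UTC.
1 November 2017 is a Wednesday, so the first Saturday is November 4 and the third is November 18.
1 March 2018 is a Thursday, so the first Sunday is March 4 and the third is March 18.
At the standard offset (UTC+02:00), 03:45 UTC + 2h = 05:45 Varkir Territory standard time.
Daylight saving runs 18 November 2017 – 18 March 2018; the standard-time date in Varkir Territory, 21 March 2018, is outside that window, so Varkir Territory is on standard time at UTC+02:00.
03:45 UTC + 2h = 05:45 Varkir Territory.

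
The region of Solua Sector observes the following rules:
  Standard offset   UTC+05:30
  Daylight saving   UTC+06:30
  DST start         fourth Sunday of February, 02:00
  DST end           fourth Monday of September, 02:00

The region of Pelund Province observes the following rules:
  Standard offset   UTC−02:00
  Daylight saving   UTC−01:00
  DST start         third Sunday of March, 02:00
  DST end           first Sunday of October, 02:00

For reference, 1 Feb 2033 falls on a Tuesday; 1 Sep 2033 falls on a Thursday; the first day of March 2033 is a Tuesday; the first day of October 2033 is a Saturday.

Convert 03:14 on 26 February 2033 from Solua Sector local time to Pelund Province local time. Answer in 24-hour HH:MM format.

1 February 2033 is a Tuesday, so the first Sunday is February 6 and the fourth is February 27.
1 September 2033 is a Thursday, so the first Monday is September 5 and the fourth is September 26.
26 February 2033 does not fall between 27 February and 26 September, so daylight saving is not in effect and Solua Sector is at UTC+05:30.
03:14 Solua Sector − 5h30m = 21:44 UTC (rolling into the previous day, 25 February 2033).
1 March 2033 is a Tuesday, so the first Sunday is March 6 and the third is March 20.
1 October 2033 is a Saturday, so the first Sunday is October 2.
At the standard offset (UTC−02:00), 21:44 UTC − 2h = 19:44 Pelund Province standard time.
The standard-time date in Pelund Province, 25 February 2033, does not fall between 20 March and 2 October, so daylight saving is not in effect and Pelund Province is at UTC−02:00.
21:44 UTC − 2h = 19:44 Pelund Province.

19:44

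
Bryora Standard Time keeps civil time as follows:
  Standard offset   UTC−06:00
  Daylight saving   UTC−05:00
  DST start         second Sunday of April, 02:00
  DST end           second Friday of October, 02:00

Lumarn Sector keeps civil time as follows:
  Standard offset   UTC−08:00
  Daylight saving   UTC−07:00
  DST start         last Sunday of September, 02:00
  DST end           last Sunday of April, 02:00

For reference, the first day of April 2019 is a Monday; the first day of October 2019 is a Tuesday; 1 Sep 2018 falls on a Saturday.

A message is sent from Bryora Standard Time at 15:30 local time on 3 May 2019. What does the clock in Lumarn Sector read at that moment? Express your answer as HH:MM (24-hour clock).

12:30

1 April 2019 is a Monday, so the first Sunday is April 7 and the second is April 14.
1 October 2019 is a Tuesday, so the first Friday is October 4 and the second is October 11.
Daylight saving runs 14 April – 11 October; 3 May 2019 is inside that window, so Bryora Standard Time is at UTC−05:00.
15:30 Bryora Standard Time + 5h = 20:30 UTC.
1 September 2018 is a Saturday, so Sundays fall on 2, 9, 16, 23, 30; the last is September 30.
1 April 2019 is a Monday, so Sundays fall on 7, 14, 21, 28; the last is April 28.
At the standard offset (UTC−08:00), 20:30 UTC − 8h = 12:30 Lumarn Sector standard time.
The standard-time date in Lumarn Sector, 3 May 2019, is outside the daylight-saving period (30 September 2018 – 28 April 2019), so Lumarn Sector is on standard time, UTC−08:00.
20:30 UTC − 8h = 12:30 Lumarn Sector.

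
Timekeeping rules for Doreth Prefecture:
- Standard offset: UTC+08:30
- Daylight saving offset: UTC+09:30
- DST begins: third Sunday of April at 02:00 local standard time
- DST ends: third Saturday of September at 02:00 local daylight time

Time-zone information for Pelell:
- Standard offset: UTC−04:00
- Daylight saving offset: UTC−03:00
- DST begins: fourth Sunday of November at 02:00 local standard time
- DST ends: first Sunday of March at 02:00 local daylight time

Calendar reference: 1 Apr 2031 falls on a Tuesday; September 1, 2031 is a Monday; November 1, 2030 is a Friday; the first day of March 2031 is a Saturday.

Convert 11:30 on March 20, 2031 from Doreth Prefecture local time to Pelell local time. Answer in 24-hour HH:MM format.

1 April 2031 is a Tuesday, so the first Sunday is April 6 and the third is April 20.
1 September 2031 is a Monday, so the first Saturday is September 6 and the third is September 20.
March 20, 2031 does not fall between 20 April and 20 September, so daylight saving is not in effect and Doreth Prefecture is at UTC+08:30.
11:30 Doreth Prefecture − 8h30m = 03:00 UTC.
1 November 2030 is a Friday, so the first Sunday is November 3 and the fourth is November 24.
1 March 2031 is a Saturday, so the first Sunday is March 2.
At the standard offset (UTC−04:00), 03:00 UTC − 4h = 23:00 Pelell standard time (rolling into the previous day, 19 March 2031).
The standard-time date in Pelell, March 19, 2031, is outside the daylight-saving period (24 November 2030 – 2 March 2031), so Pelell is on standard time, UTC−04:00.
03:00 UTC − 4h = 23:00 Pelell (rolling into the previous day, 19 March 2031).

23:00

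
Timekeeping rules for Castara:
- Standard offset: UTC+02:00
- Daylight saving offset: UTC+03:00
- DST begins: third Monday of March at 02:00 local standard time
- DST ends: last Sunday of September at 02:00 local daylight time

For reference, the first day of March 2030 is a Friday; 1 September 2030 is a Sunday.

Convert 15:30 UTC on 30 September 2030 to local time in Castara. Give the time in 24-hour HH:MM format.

17:30

1 March 2030 is a Friday, so the first Monday is March 4 and the third is March 18.
1 September 2030 is a Sunday, so Sundays fall on 1, 8, 15, 22, 29; the last is September 29.
At the standard offset (UTC+02:00), 15:30 UTC + 2h = 17:30 Castara standard time.
The standard-time date in Castara, 30 September 2030, is outside the daylight-saving period (18 March – 29 September), so Castara is on standard time, UTC+02:00.
15:30 UTC + 2h = 17:30 local.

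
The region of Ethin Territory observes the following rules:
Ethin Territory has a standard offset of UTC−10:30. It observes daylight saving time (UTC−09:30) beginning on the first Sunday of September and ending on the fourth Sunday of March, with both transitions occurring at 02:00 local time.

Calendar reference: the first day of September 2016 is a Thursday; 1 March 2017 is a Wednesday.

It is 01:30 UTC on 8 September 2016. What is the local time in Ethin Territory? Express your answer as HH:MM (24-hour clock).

16:00

1 September 2016 is a Thursday, so the first Sunday is September 4.
1 March 2017 is a Wednesday, so the first Sunday is March 5 and the fourth is March 26.
At the standard offset (UTC−10:30), 01:30 UTC − 10h30m = 15:00 Ethin Territory standard time (rolling into the previous day, 7 September 2016).
The standard-time date in Ethin Territory, 7 September 2016, falls between 4 September 2016 and 26 March 2017, so daylight saving is in effect and Ethin Territory is at UTC−09:30.
01:30 UTC − 9h30m = 16:00 local (rolling into the previous day, 7 September 2016).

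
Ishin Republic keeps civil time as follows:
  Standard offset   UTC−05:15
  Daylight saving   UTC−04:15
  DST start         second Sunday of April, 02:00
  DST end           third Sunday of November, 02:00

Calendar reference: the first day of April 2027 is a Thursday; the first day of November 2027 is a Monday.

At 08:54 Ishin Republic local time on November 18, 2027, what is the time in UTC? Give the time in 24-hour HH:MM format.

13:09

1 April 2027 is a Thursday, so the first Sunday is April 4 and the second is April 11.
1 November 2027 is a Monday, so the first Sunday is November 7 and the third is November 21.
November 18, 2027 falls between 11 April and 21 November, so daylight saving is in effect and Ishin Republic is at UTC−04:15.
08:54 local + 4h15m = 13:09 UTC.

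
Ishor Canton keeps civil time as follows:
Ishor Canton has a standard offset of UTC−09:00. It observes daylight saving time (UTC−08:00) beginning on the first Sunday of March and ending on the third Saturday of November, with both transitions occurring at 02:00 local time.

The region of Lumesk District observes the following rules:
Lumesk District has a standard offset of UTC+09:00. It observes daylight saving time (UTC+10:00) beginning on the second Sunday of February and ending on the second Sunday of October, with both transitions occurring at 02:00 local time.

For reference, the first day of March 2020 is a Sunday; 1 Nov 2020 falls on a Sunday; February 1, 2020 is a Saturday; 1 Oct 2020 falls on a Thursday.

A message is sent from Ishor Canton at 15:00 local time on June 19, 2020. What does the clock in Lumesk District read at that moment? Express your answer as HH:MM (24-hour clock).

1 March 2020 is a Sunday, so the first Sunday is March 1.
1 November 2020 is a Sunday, so the first Saturday is November 7 and the third is November 21.
June 19, 2020 falls between 1 March and 21 November, so daylight saving is in effect and Ishor Canton is at UTC−08:00.
15:00 Ishor Canton + 8h = 23:00 UTC.
1 February 2020 is a Saturday, so the first Sunday is February 2 and the second is February 9.
1 October 2020 is a Thursday, so the first Sunday is October 4 and the second is October 11.
At the standard offset (UTC+09:00), 23:00 UTC + 9h = 08:00 Lumesk District standard time (rolling into the next day, 20 June 2020).
The standard-time date in Lumesk District, June 20, 2020, lies within the daylight-saving period (9 February – 11 October), so Lumesk District is on daylight time, UTC+10:00.
23:00 UTC + 10h = 09:00 Lumesk District (rolling into the next day, 20 June 2020).

09:00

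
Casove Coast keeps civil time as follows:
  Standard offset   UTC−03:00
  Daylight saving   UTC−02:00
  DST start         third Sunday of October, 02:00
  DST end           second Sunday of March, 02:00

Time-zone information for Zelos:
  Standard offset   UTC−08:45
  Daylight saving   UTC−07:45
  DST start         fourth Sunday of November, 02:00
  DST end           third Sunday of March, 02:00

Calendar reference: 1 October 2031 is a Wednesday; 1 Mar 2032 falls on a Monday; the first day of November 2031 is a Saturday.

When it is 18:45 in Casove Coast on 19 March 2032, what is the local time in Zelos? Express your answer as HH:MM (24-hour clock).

14:00

1 October 2031 is a Wednesday, so the first Sunday is October 5 and the third is October 19.
1 March 2032 is a Monday, so the first Sunday is March 7 and the second is March 14.
Daylight saving runs 19 October 2031 – 14 March 2032; 19 March 2032 is outside that window, so Casove Coast is on standard time at UTC−03:00.
18:45 Casove Coast + 3h = 21:45 UTC.
1 November 2031 is a Saturday, so the first Sunday is November 2 and the fourth is November 23.
1 March 2032 is a Monday, so the first Sunday is March 7 and the third is March 21.
At the standard offset (UTC−08:45), 21:45 UTC − 8h45m = 13:00 Zelos standard time.
Daylight saving runs 23 November 2031 – 21 March 2032; the standard-time date in Zelos, 19 March 2032, is inside that window, so Zelos is at UTC−07:45.
21:45 UTC − 7h45m = 14:00 Zelos.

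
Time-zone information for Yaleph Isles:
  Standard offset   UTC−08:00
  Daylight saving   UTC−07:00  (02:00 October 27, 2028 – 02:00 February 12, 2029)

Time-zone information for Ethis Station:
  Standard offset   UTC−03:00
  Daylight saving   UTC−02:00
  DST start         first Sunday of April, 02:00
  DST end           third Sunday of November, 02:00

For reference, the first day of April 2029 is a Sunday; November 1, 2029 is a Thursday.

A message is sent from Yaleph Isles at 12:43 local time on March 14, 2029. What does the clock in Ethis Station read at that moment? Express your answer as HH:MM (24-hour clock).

17:43

Daylight saving runs 27 October 2028 – 12 February 2029; March 14, 2029 is outside that window, so Yaleph Isles is on standard time at UTC−08:00.
12:43 Yaleph Isles + 8h = 20:43 UTC.
1 April 2029 is a Sunday, so the first Sunday is April 1.
1 November 2029 is a Thursday, so the first Sunday is November 4 and the third is November 18.
At the standard offset (UTC−03:00), 20:43 UTC − 3h = 17:43 Ethis Station standard time.
The standard-time date in Ethis Station, March 14, 2029, is outside the daylight-saving period (1 April – 18 November), so Ethis Station is on standard time, UTC−03:00.
20:43 UTC − 3h = 17:43 Ethis Station.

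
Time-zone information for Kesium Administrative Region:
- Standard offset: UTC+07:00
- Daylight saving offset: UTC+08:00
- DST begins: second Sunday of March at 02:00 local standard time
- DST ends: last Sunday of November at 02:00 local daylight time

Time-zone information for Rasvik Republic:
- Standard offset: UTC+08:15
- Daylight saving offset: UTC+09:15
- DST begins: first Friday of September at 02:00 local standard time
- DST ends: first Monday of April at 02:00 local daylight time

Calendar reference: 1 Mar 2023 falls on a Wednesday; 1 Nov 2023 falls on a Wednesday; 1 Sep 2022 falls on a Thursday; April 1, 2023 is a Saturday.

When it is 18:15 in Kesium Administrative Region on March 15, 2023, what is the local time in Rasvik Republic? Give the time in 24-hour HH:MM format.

19:30

1 March 2023 is a Wednesday, so the first Sunday is March 5 and the second is March 12.
1 November 2023 is a Wednesday, so Sundays fall on 5, 12, 19, 26; the last is November 26.
March 15, 2023 lies within the daylight-saving period (12 March – 26 November), so Kesium Administrative Region is on daylight time, UTC+08:00.
18:15 Kesium Administrative Region − 8h = 10:15 UTC.
1 September 2022 is a Thursday, so the first Friday is September 2.
1 April 2023 is a Saturday, so the first Monday is April 3.
At the standard offset (UTC+08:15), 10:15 UTC + 8h15m = 18:30 Rasvik Republic standard time.
Daylight saving runs 2 September 2022 – 3 April 2023; the standard-time date in Rasvik Republic, March 15, 2023, is inside that window, so Rasvik Republic is at UTC+09:15.
10:15 UTC + 9h15m = 19:30 Rasvik Republic.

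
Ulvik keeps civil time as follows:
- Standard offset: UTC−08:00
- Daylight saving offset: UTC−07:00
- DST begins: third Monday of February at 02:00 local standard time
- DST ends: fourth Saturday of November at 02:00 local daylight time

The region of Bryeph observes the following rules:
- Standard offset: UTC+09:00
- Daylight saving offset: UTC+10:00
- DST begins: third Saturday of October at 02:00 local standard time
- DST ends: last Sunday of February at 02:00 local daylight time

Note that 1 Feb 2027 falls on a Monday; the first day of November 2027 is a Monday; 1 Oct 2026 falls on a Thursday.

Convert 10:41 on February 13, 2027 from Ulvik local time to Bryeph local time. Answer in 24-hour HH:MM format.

04:41

1 February 2027 is a Monday, so the first Monday is February 1 and the third is February 15.
1 November 2027 is a Monday, so the first Saturday is November 6 and the fourth is November 27.
Daylight saving runs 15 February – 27 November; February 13, 2027 is outside that window, so Ulvik is on standard time at UTC−08:00.
10:41 Ulvik + 8h = 18:41 UTC.
1 October 2026 is a Thursday, so the first Saturday is October 3 and the third is October 17.
1 February 2027 is a Monday, so Sundays fall on 7, 14, 21, 28; the last is February 28.
At the standard offset (UTC+09:00), 18:41 UTC + 9h = 03:41 Bryeph standard time (rolling into the next day, 14 February 2027).
Daylight saving runs 17 October 2026 – 28 February 2027; the standard-time date in Bryeph, February 14, 2027, is inside that window, so Bryeph is at UTC+10:00.
18:41 UTC + 10h = 04:41 Bryeph (rolling into the next day, 14 February 2027).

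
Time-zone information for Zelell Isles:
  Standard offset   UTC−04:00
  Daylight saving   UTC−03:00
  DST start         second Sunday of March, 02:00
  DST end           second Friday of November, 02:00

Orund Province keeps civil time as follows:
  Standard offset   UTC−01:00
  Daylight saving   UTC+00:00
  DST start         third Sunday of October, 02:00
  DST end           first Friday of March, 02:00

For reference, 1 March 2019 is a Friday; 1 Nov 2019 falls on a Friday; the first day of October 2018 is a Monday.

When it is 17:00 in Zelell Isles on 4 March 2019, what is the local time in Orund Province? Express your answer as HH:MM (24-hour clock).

1 March 2019 is a Friday, so the first Sunday is March 3 and the second is March 10.
1 November 2019 is a Friday, so the first Friday is November 1 and the second is November 8.
4 March 2019 is outside the daylight-saving period (10 March – 8 November), so Zelell Isles is on standard time, UTC−04:00.
17:00 Zelell Isles + 4h = 21:00 UTC.
1 October 2018 is a Monday, so the first Sunday is October 7 and the third is October 21.
1 March 2019 is a Friday, so the first Friday is March 1.
At the standard offset (UTC−01:00), 21:00 UTC − 1h = 20:00 Orund Province standard time.
Daylight saving runs 21 October 2018 – 1 March 2019; the standard-time date in Orund Province, 4 March 2019, is outside that window, so Orund Province is on standard time at UTC−01:00.
21:00 UTC − 1h = 20:00 Orund Province.

20:00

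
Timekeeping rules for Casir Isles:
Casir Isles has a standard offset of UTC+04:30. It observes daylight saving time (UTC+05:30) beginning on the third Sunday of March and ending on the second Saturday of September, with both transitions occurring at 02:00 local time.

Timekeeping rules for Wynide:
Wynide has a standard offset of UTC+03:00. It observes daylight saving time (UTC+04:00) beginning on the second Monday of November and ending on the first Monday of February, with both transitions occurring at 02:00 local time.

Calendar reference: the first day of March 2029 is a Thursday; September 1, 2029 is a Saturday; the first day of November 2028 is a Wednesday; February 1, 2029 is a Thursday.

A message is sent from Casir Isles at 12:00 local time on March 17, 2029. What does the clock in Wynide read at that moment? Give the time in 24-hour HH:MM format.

1 March 2029 is a Thursday, so the first Sunday is March 4 and the third is March 18.
1 September 2029 is a Saturday, so the first Saturday is September 1 and the second is September 8.
March 17, 2029 does not fall between 18 March and 8 September, so daylight saving is not in effect and Casir Isles is at UTC+04:30.
12:00 Casir Isles − 4h30m = 07:30 UTC.
1 November 2028 is a Wednesday, so the first Monday is November 6 and the second is November 13.
1 February 2029 is a Thursday, so the first Monday is February 5.
At the standard offset (UTC+03:00), 07:30 UTC + 3h = 10:30 Wynide standard time.
The standard-time date in Wynide, March 17, 2029, is outside the daylight-saving period (13 November 2028 – 5 February 2029), so Wynide is on standard time, UTC+03:00.
07:30 UTC + 3h = 10:30 Wynide.

10:30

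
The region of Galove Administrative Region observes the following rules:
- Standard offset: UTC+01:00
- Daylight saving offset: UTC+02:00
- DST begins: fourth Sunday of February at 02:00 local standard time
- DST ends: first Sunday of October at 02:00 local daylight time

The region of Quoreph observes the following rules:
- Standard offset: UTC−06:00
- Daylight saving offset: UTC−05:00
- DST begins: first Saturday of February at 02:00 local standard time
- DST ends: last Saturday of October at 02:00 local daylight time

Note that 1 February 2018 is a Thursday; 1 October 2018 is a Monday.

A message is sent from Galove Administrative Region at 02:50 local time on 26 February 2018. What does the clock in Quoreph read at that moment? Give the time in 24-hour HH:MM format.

1 February 2018 is a Thursday, so the first Sunday is February 4 and the fourth is February 25.
1 October 2018 is a Monday, so the first Sunday is October 7.
26 February 2018 lies within the daylight-saving period (25 February – 7 October), so Galove Administrative Region is on daylight time, UTC+02:00.
02:50 Galove Administrative Region − 2h = 00:50 UTC.
1 February 2018 is a Thursday, so the first Saturday is February 3.
1 October 2018 is a Monday, so Saturdays fall on 6, 13, 20, 27; the last is October 27.
At the standard offset (UTC−06:00), 00:50 UTC − 6h = 18:50 Quoreph standard time (rolling into the previous day, 25 February 2018).
Daylight saving runs 3 February – 27 October; the standard-time date in Quoreph, 25 February 2018, is inside that window, so Quoreph is at UTC−05:00.
00:50 UTC − 5h = 19:50 Quoreph (rolling into the previous day, 25 February 2018).

19:50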